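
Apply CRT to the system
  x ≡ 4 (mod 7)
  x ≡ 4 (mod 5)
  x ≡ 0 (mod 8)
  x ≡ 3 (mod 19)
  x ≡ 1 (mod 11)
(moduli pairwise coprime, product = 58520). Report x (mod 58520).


Product of moduli M = 7 · 5 · 8 · 19 · 11 = 58520.
Merge one congruence at a time:
  Start: x ≡ 4 (mod 7).
  Combine with x ≡ 4 (mod 5); new modulus lcm = 35.
    Write x = 4 + 7·t and substitute into x ≡ 4 (mod 5): 7·t ≡ 4 − 4 = 0 (mod 5).
    Reduce coefficients mod 5: 2·t ≡ 0 (mod 5).
    The inverse of 2 mod 5 is 3 (since 2·3 = 6 = 1·5 + 1), so t ≡ 3·0 = 0 ≡ 0 (mod 5).
    Then x = 4 + 7·0 = 4, valid modulo lcm(7, 5) = 35: x ≡ 4 (mod 35).
  Combine with x ≡ 0 (mod 8); new modulus lcm = 280.
    Write x = 4 + 35·t and substitute into x ≡ 0 (mod 8): 35·t ≡ 0 − 4 = -4 (mod 8).
    Reduce coefficients mod 8: 3·t ≡ 4 (mod 8).
    The inverse of 3 mod 8 is 3 (since 3·3 = 9 = 1·8 + 1), so t ≡ 3·4 = 12 ≡ 4 (mod 8).
    Then x = 4 + 35·4 = 144, valid modulo lcm(35, 8) = 280: x ≡ 144 (mod 280).
  Combine with x ≡ 3 (mod 19); new modulus lcm = 5320.
    Write x = 144 + 280·t and substitute into x ≡ 3 (mod 19): 280·t ≡ 3 − 144 = -141 (mod 19).
    Reduce coefficients mod 19: 14·t ≡ 11 (mod 19).
    The inverse of 14 mod 19 is 15 (since 14·15 = 210 = 11·19 + 1), so t ≡ 15·11 = 165 ≡ 13 (mod 19).
    Then x = 144 + 280·13 = 3784, valid modulo lcm(280, 19) = 5320: x ≡ 3784 (mod 5320).
  Combine with x ≡ 1 (mod 11); new modulus lcm = 58520.
    Write x = 3784 + 5320·t and substitute into x ≡ 1 (mod 11): 5320·t ≡ 1 − 3784 = -3783 (mod 11).
    Reduce coefficients mod 11: 7·t ≡ 1 (mod 11).
    The inverse of 7 mod 11 is 8 (since 7·8 = 56 = 5·11 + 1), so t ≡ 8·1 = 8 ≡ 8 (mod 11).
    Then x = 3784 + 5320·8 = 46344, valid modulo lcm(5320, 11) = 58520: x ≡ 46344 (mod 58520).
Verify against each original: 46344 mod 7 = 4, 46344 mod 5 = 4, 46344 mod 8 = 0, 46344 mod 19 = 3, 46344 mod 11 = 1.

x ≡ 46344 (mod 58520).


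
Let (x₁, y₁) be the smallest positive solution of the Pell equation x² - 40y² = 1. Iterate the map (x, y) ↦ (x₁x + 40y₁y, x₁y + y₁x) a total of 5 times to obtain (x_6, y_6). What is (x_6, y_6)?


Step 1: Find the fundamental solution (x₁, y₁) of x² - 40y² = 1.
  Expand √40 as a continued fraction. a₀ = ⌊√40⌋ = 6; iterate m_{k+1} = d_k·a_k − m_k, d_{k+1} = (40 − m_{k+1}²)/d_k, a_{k+1} = ⌊(a₀ + m_{k+1})/d_{k+1}⌋ (starting m₀ = 0, d₀ = 1), with convergents p_k = a_k·p_{k-1} + p_{k-2}, q_k = a_k·q_{k-1} + q_{k-2} (p₋₁ = 1, q₋₁ = 0):
  k = 0: a₀ = 6; p₀/q₀ = 6/1; p₀² − 40·q₀² = 36 − 40 = -4.
  k = 1: m = 6, d = 4, a = ⌊(6 + 6)/4⌋ = 3; p/q = (3·6 + 1)/(3·1 + 0) = 19/3; p² − 40·q² = 361 − 360 = 1.
  The first convergent with p² − 40·q² = 1 gives the fundamental solution (x₁, y₁) = (19, 3).
Step 2: Apply the recurrence (x_{n+1}, y_{n+1}) = (x₁x_n + 40y₁y_n, x₁y_n + y₁x_n) repeatedly.
  From (x_1, y_1) = (19, 3): x_2 = 19·19 + 40·3·3 = 721; y_2 = 19·3 + 3·19 = 114.
  From (x_2, y_2) = (721, 114): x_3 = 19·721 + 40·3·114 = 27379; y_3 = 19·114 + 3·721 = 4329.
  From (x_3, y_3) = (27379, 4329): x_4 = 19·27379 + 40·3·4329 = 1039681; y_4 = 19·4329 + 3·27379 = 164388.
  From (x_4, y_4) = (1039681, 164388): x_5 = 19·1039681 + 40·3·164388 = 39480499; y_5 = 19·164388 + 3·1039681 = 6242415.
  From (x_5, y_5) = (39480499, 6242415): x_6 = 19·39480499 + 40·3·6242415 = 1499219281; y_6 = 19·6242415 + 3·39480499 = 237047382.
Step 3: Verify x_6² - 40·y_6² = 2247658452522156961 - 2247658452522156960 = 1 (should be 1). ✓

(x_1, y_1) = (19, 3); (x_6, y_6) = (1499219281, 237047382).


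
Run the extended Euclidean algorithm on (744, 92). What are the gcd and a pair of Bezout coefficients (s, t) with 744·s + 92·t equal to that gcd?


Euclidean algorithm on (744, 92) — divide until remainder is 0:
  744 = 8 · 92 + 8
  92 = 11 · 8 + 4
  8 = 2 · 4 + 0
gcd(744, 92) = 4.
Track Bezout coefficients alongside the remainders: start with r₀ = 744 = a·1 + b·0 (s = 1, t = 0) and r₁ = 92 = a·0 + b·1 (s = 0, t = 1); each new remainder r_{k+1} = r_{k-1} − q_k·r_k inherits s_{k+1} = s_{k-1} − q_k·s_k, t_{k+1} = t_{k-1} − q_k·t_k, so r_k = a·s_k + b·t_k at every step:
  q = 8: r = 8, s = 1 − 8·0 = 1, t = 0 − 8·1 = -8  (check: 744·1 + 92·(-8) = 8)
  q = 11: r = 4, s = 0 − 11·1 = -11, t = 1 − 11·(-8) = 89  (check: 744·(-11) + 92·89 = 4)
The row with r = 4 (the gcd) gives the Bezout coefficients s = -11, t = 89.
Result: 744 · (-11) + 92 · (89) = 4.

gcd(744, 92) = 4; s = -11, t = 89 (check: 744·(-11) + 92·89 = 4).


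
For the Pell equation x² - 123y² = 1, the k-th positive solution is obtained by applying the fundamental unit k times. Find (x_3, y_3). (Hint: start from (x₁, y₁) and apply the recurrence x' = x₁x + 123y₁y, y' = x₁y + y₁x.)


Step 1: Find the fundamental solution (x₁, y₁) of x² - 123y² = 1.
  Expand √123 as a continued fraction. a₀ = ⌊√123⌋ = 11; iterate m_{k+1} = d_k·a_k − m_k, d_{k+1} = (123 − m_{k+1}²)/d_k, a_{k+1} = ⌊(a₀ + m_{k+1})/d_{k+1}⌋ (starting m₀ = 0, d₀ = 1), with convergents p_k = a_k·p_{k-1} + p_{k-2}, q_k = a_k·q_{k-1} + q_{k-2} (p₋₁ = 1, q₋₁ = 0):
  k = 0: a₀ = 11; p₀/q₀ = 11/1; p₀² − 123·q₀² = 121 − 123 = -2.
  k = 1: m = 11, d = 2, a = ⌊(11 + 11)/2⌋ = 11; p/q = (11·11 + 1)/(11·1 + 0) = 122/11; p² − 123·q² = 14884 − 14883 = 1.
  The first convergent with p² − 123·q² = 1 gives the fundamental solution (x₁, y₁) = (122, 11).
Step 2: Apply the recurrence (x_{n+1}, y_{n+1}) = (x₁x_n + 123y₁y_n, x₁y_n + y₁x_n) repeatedly.
  From (x_1, y_1) = (122, 11): x_2 = 122·122 + 123·11·11 = 29767; y_2 = 122·11 + 11·122 = 2684.
  From (x_2, y_2) = (29767, 2684): x_3 = 122·29767 + 123·11·2684 = 7263026; y_3 = 122·2684 + 11·29767 = 654885.
Step 3: Verify x_3² - 123·y_3² = 52751546676676 - 52751546676675 = 1 (should be 1). ✓

(x_1, y_1) = (122, 11); (x_3, y_3) = (7263026, 654885).


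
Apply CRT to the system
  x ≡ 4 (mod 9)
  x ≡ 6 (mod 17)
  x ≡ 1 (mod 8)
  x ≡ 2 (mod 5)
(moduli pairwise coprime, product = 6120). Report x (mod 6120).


Product of moduli M = 9 · 17 · 8 · 5 = 6120.
Merge one congruence at a time:
  Start: x ≡ 4 (mod 9).
  Combine with x ≡ 6 (mod 17); new modulus lcm = 153.
    Write x = 4 + 9·t and substitute into x ≡ 6 (mod 17): 9·t ≡ 6 − 4 = 2 (mod 17).
    The inverse of 9 mod 17 is 2 (since 9·2 = 18 = 1·17 + 1), so t ≡ 2·2 = 4 ≡ 4 (mod 17).
    Then x = 4 + 9·4 = 40, valid modulo lcm(9, 17) = 153: x ≡ 40 (mod 153).
  Combine with x ≡ 1 (mod 8); new modulus lcm = 1224.
    Write x = 40 + 153·t and substitute into x ≡ 1 (mod 8): 153·t ≡ 1 − 40 = -39 (mod 8).
    Reduce coefficients mod 8: 1·t ≡ 1 (mod 8).
    So t ≡ 1 (mod 8).
    Then x = 40 + 153·1 = 193, valid modulo lcm(153, 8) = 1224: x ≡ 193 (mod 1224).
  Combine with x ≡ 2 (mod 5); new modulus lcm = 6120.
    Write x = 193 + 1224·t and substitute into x ≡ 2 (mod 5): 1224·t ≡ 2 − 193 = -191 (mod 5).
    Reduce coefficients mod 5: 4·t ≡ 4 (mod 5).
    The inverse of 4 mod 5 is 4 (since 4·4 = 16 = 3·5 + 1), so t ≡ 4·4 = 16 ≡ 1 (mod 5).
    Then x = 193 + 1224·1 = 1417, valid modulo lcm(1224, 5) = 6120: x ≡ 1417 (mod 6120).
Verify against each original: 1417 mod 9 = 4, 1417 mod 17 = 6, 1417 mod 8 = 1, 1417 mod 5 = 2.

x ≡ 1417 (mod 6120).


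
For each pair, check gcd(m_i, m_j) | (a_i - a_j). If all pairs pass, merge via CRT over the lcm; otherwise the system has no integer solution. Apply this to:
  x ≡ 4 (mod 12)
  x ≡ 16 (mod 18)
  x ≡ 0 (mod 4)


Moduli 12, 18, 4 are not pairwise coprime, so CRT works modulo lcm(m_i) when all pairwise compatibility conditions hold.
Pairwise compatibility: gcd(m_i, m_j) must divide a_i - a_j for every pair.
Merge one congruence at a time:
  Start: x ≡ 4 (mod 12).
  Combine with x ≡ 16 (mod 18): gcd(12, 18) = 6; 16 - 4 = 12, which IS divisible by 6, so compatible.
    Write x = 4 + 12·t and substitute into x ≡ 16 (mod 18): 12·t ≡ 16 − 4 = 12 (mod 18).
    Divide the congruence (and modulus) by g = 6: 2·t ≡ 2 (mod 3).
    The inverse of 2 mod 3 is 2 (since 2·2 = 4 = 1·3 + 1), so t ≡ 2·2 = 4 ≡ 1 (mod 3).
    Then x = 4 + 12·1 = 16, valid modulo lcm(12, 18) = 36: x ≡ 16 (mod 36).
  Combine with x ≡ 0 (mod 4): gcd(36, 4) = 4; 0 - 16 = -16, which IS divisible by 4, so compatible.
    Write x = 16 + 36·t and substitute into x ≡ 0 (mod 4): 36·t ≡ 0 − 16 = -16 (mod 4).
    Divide the congruence (and modulus) by g = 4: 9·t ≡ -4 (mod 1).
    Modulo 1 every t works; take t = 0.
    Then x = 16 + 36·0 = 16, valid modulo lcm(36, 4) = 36: x ≡ 16 (mod 36).
Verify: 16 mod 12 = 4, 16 mod 18 = 16, 16 mod 4 = 0.

x ≡ 16 (mod 36).


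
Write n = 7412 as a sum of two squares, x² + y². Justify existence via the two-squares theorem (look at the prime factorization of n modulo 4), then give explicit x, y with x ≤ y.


Step 1: Factor n = 7412 = 2^2 · 17 · 109.
Step 2: Check the mod-4 condition on each prime factor: 2 = 2 (special); 17 ≡ 1 (mod 4), exponent 1; 109 ≡ 1 (mod 4), exponent 1.
All primes ≡ 3 (mod 4) appear to even exponent (or don't appear), so by the two-squares theorem n IS expressible as a sum of two squares.
Step 3: Build a representation. Group n = k² · m with k = 2 and m = 17 · 109 = 1853 (a product of primes ≡ 1 (mod 4)); a representation of m scales to one of n via (k·x)² + (k·y)² = k²(x² + y²). Each prime p ≡ 1 (mod 4) is itself a sum of two squares; find a² by testing p − a² for a perfect square:
  17: 17 − 1² = 16 = 4² ⇒ 17 = 1² + 4².
  109: 109 − 1² = 108, 109 − 2² = 105, 109 − 3² = 100 = 10² ⇒ 109 = 3² + 10².
  Combine using the Brahmagupta–Fibonacci identity (a² + b²)(c² + d²) = (ac − bd)² + (ad + bc)² = (ac + bd)² + (ad − bc)²:
  17 · 109 = 1853: from (1² + 4²)(3² + 10²), take (1·3 − 4·10, 1·10 + 4·3) = (3 − 40, 10 + 12) = (-37, 22); dropping signs (only squares matter) gives (37, 22); check 37² + 22² = 1369 + 484 = 1853 ✓.
  Scale by k = 2: (2·37, 2·22) = (74, 44).
Step 4: Order so x ≤ y and verify: 44² + 74² = 1936 + 5476 = 7412 = n. ✓

n = 7412 = 44² + 74² (one valid representation with x ≤ y).


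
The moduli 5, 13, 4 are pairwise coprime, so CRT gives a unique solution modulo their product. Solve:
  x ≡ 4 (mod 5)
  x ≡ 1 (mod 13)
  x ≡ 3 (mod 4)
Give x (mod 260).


Moduli 5, 13, 4 are pairwise coprime; by CRT there is a unique solution modulo M = 5 · 13 · 4 = 260.
Solve pairwise, accumulating the modulus:
  Start with x ≡ 4 (mod 5).
  Combine with x ≡ 1 (mod 13): since gcd(5, 13) = 1, we get a unique residue mod 65.
    Write x = 4 + 5·t and substitute into x ≡ 1 (mod 13): 5·t ≡ 1 − 4 = -3 (mod 13).
    Reduce coefficients mod 13: 5·t ≡ 10 (mod 13).
    The inverse of 5 mod 13 is 8 (since 5·8 = 40 = 3·13 + 1), so t ≡ 8·10 = 80 ≡ 2 (mod 13).
    Then x = 4 + 5·2 = 14, valid modulo lcm(5, 13) = 65: x ≡ 14 (mod 65).
  Combine with x ≡ 3 (mod 4): since gcd(65, 4) = 1, we get a unique residue mod 260.
    Write x = 14 + 65·t and substitute into x ≡ 3 (mod 4): 65·t ≡ 3 − 14 = -11 (mod 4).
    Reduce coefficients mod 4: 1·t ≡ 1 (mod 4).
    So t ≡ 1 (mod 4).
    Then x = 14 + 65·1 = 79, valid modulo lcm(65, 4) = 260: x ≡ 79 (mod 260).
Verify: 79 mod 5 = 4 ✓, 79 mod 13 = 1 ✓, 79 mod 4 = 3 ✓.

x ≡ 79 (mod 260).


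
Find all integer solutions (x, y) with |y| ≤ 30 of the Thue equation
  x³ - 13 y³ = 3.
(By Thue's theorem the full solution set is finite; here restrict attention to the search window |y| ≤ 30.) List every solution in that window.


The equation is x³ - 13y³ = 3. For fixed y, x³ = 13·y³ + 3, so a solution requires the RHS to be a perfect cube.
Strategy: iterate y from -30 to 30, compute RHS = 13·y³ + 3, and check whether it is a (positive or negative) perfect cube.
Check small values of y:
  y = 0: RHS = 3 is not a perfect cube.
  y = 1: RHS = 16 is not a perfect cube.
  y = -1: RHS = -10 is not a perfect cube.
  y = 2: RHS = 107 is not a perfect cube.
  y = -2: RHS = -101 is not a perfect cube.
  y = 3: RHS = 354 is not a perfect cube.
  y = -3: RHS = -348 is not a perfect cube.
Continuing the search up to |y| = 30 finds no solutions either.
No (x, y) in the scanned range satisfies the equation.

No integer solutions with |y| ≤ 30.


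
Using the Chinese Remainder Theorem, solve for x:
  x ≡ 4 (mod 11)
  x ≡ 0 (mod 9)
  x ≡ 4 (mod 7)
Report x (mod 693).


Moduli 11, 9, 7 are pairwise coprime; by CRT there is a unique solution modulo M = 11 · 9 · 7 = 693.
Solve pairwise, accumulating the modulus:
  Start with x ≡ 4 (mod 11).
  Combine with x ≡ 0 (mod 9): since gcd(11, 9) = 1, we get a unique residue mod 99.
    Write x = 4 + 11·t and substitute into x ≡ 0 (mod 9): 11·t ≡ 0 − 4 = -4 (mod 9).
    Reduce coefficients mod 9: 2·t ≡ 5 (mod 9).
    The inverse of 2 mod 9 is 5 (since 2·5 = 10 = 1·9 + 1), so t ≡ 5·5 = 25 ≡ 7 (mod 9).
    Then x = 4 + 11·7 = 81, valid modulo lcm(11, 9) = 99: x ≡ 81 (mod 99).
  Combine with x ≡ 4 (mod 7): since gcd(99, 7) = 1, we get a unique residue mod 693.
    Write x = 81 + 99·t and substitute into x ≡ 4 (mod 7): 99·t ≡ 4 − 81 = -77 (mod 7).
    Reduce coefficients mod 7: 1·t ≡ 0 (mod 7).
    So t ≡ 0 (mod 7).
    Then x = 81 + 99·0 = 81, valid modulo lcm(99, 7) = 693: x ≡ 81 (mod 693).
Verify: 81 mod 11 = 4 ✓, 81 mod 9 = 0 ✓, 81 mod 7 = 4 ✓.

x ≡ 81 (mod 693).


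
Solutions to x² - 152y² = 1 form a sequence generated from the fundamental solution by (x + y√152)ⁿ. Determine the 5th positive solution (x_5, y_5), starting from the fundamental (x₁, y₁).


Step 1: Find the fundamental solution (x₁, y₁) of x² - 152y² = 1.
  Expand √152 as a continued fraction. a₀ = ⌊√152⌋ = 12; iterate m_{k+1} = d_k·a_k − m_k, d_{k+1} = (152 − m_{k+1}²)/d_k, a_{k+1} = ⌊(a₀ + m_{k+1})/d_{k+1}⌋ (starting m₀ = 0, d₀ = 1), with convergents p_k = a_k·p_{k-1} + p_{k-2}, q_k = a_k·q_{k-1} + q_{k-2} (p₋₁ = 1, q₋₁ = 0):
  k = 0: a₀ = 12; p₀/q₀ = 12/1; p₀² − 152·q₀² = 144 − 152 = -8.
  k = 1: m = 12, d = 8, a = ⌊(12 + 12)/8⌋ = 3; p/q = (3·12 + 1)/(3·1 + 0) = 37/3; p² − 152·q² = 1369 − 1368 = 1.
  The first convergent with p² − 152·q² = 1 gives the fundamental solution (x₁, y₁) = (37, 3).
Step 2: Apply the recurrence (x_{n+1}, y_{n+1}) = (x₁x_n + 152y₁y_n, x₁y_n + y₁x_n) repeatedly.
  From (x_1, y_1) = (37, 3): x_2 = 37·37 + 152·3·3 = 2737; y_2 = 37·3 + 3·37 = 222.
  From (x_2, y_2) = (2737, 222): x_3 = 37·2737 + 152·3·222 = 202501; y_3 = 37·222 + 3·2737 = 16425.
  From (x_3, y_3) = (202501, 16425): x_4 = 37·202501 + 152·3·16425 = 14982337; y_4 = 37·16425 + 3·202501 = 1215228.
  From (x_4, y_4) = (14982337, 1215228): x_5 = 37·14982337 + 152·3·1215228 = 1108490437; y_5 = 37·1215228 + 3·14982337 = 89910447.
Step 3: Verify x_5² - 152·y_5² = 1228751048920450969 - 1228751048920450968 = 1 (should be 1). ✓

(x_1, y_1) = (37, 3); (x_5, y_5) = (1108490437, 89910447).


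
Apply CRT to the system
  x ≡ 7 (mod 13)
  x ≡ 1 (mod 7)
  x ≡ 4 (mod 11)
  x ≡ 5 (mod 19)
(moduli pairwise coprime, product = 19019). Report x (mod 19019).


Product of moduli M = 13 · 7 · 11 · 19 = 19019.
Merge one congruence at a time:
  Start: x ≡ 7 (mod 13).
  Combine with x ≡ 1 (mod 7); new modulus lcm = 91.
    Write x = 7 + 13·t and substitute into x ≡ 1 (mod 7): 13·t ≡ 1 − 7 = -6 (mod 7).
    Reduce coefficients mod 7: 6·t ≡ 1 (mod 7).
    The inverse of 6 mod 7 is 6 (since 6·6 = 36 = 5·7 + 1), so t ≡ 6·1 = 6 ≡ 6 (mod 7).
    Then x = 7 + 13·6 = 85, valid modulo lcm(13, 7) = 91: x ≡ 85 (mod 91).
  Combine with x ≡ 4 (mod 11); new modulus lcm = 1001.
    Write x = 85 + 91·t and substitute into x ≡ 4 (mod 11): 91·t ≡ 4 − 85 = -81 (mod 11).
    Reduce coefficients mod 11: 3·t ≡ 7 (mod 11).
    The inverse of 3 mod 11 is 4 (since 3·4 = 12 = 1·11 + 1), so t ≡ 4·7 = 28 ≡ 6 (mod 11).
    Then x = 85 + 91·6 = 631, valid modulo lcm(91, 11) = 1001: x ≡ 631 (mod 1001).
  Combine with x ≡ 5 (mod 19); new modulus lcm = 19019.
    Write x = 631 + 1001·t and substitute into x ≡ 5 (mod 19): 1001·t ≡ 5 − 631 = -626 (mod 19).
    Reduce coefficients mod 19: 13·t ≡ 1 (mod 19).
    The inverse of 13 mod 19 is 3 (since 13·3 = 39 = 2·19 + 1), so t ≡ 3·1 = 3 ≡ 3 (mod 19).
    Then x = 631 + 1001·3 = 3634, valid modulo lcm(1001, 19) = 19019: x ≡ 3634 (mod 19019).
Verify against each original: 3634 mod 13 = 7, 3634 mod 7 = 1, 3634 mod 11 = 4, 3634 mod 19 = 5.

x ≡ 3634 (mod 19019).


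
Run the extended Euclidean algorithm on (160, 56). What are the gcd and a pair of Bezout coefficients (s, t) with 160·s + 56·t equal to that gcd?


Euclidean algorithm on (160, 56) — divide until remainder is 0:
  160 = 2 · 56 + 48
  56 = 1 · 48 + 8
  48 = 6 · 8 + 0
gcd(160, 56) = 8.
Track Bezout coefficients alongside the remainders: start with r₀ = 160 = a·1 + b·0 (s = 1, t = 0) and r₁ = 56 = a·0 + b·1 (s = 0, t = 1); each new remainder r_{k+1} = r_{k-1} − q_k·r_k inherits s_{k+1} = s_{k-1} − q_k·s_k, t_{k+1} = t_{k-1} − q_k·t_k, so r_k = a·s_k + b·t_k at every step:
  q = 2: r = 48, s = 1 − 2·0 = 1, t = 0 − 2·1 = -2  (check: 160·1 + 56·(-2) = 48)
  q = 1: r = 8, s = 0 − 1·1 = -1, t = 1 − 1·(-2) = 3  (check: 160·(-1) + 56·3 = 8)
The row with r = 8 (the gcd) gives the Bezout coefficients s = -1, t = 3.
Result: 160 · (-1) + 56 · (3) = 8.

gcd(160, 56) = 8; s = -1, t = 3 (check: 160·(-1) + 56·3 = 8).


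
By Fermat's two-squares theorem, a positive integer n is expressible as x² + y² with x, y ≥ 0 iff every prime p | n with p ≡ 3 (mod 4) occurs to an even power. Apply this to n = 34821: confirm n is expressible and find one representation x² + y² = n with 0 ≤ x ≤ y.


Step 1: Factor n = 34821 = 3^2 · 53 · 73.
Step 2: Check the mod-4 condition on each prime factor: 3 ≡ 3 (mod 4), exponent 2 (must be even); 53 ≡ 1 (mod 4), exponent 1; 73 ≡ 1 (mod 4), exponent 1.
All primes ≡ 3 (mod 4) appear to even exponent (or don't appear), so by the two-squares theorem n IS expressible as a sum of two squares.
Step 3: Build a representation. Group n = k² · m with k = 3 and m = 53 · 73 = 3869 (a product of primes ≡ 1 (mod 4)); a representation of m scales to one of n via (k·x)² + (k·y)² = k²(x² + y²). Each prime p ≡ 1 (mod 4) is itself a sum of two squares; find a² by testing p − a² for a perfect square:
  53: 53 − 1² = 52, 53 − 2² = 49 = 7² ⇒ 53 = 2² + 7².
  73: 73 − 1² = 72, 73 − 2² = 69, 73 − 3² = 64 = 8² ⇒ 73 = 3² + 8².
  Combine using the Brahmagupta–Fibonacci identity (a² + b²)(c² + d²) = (ac − bd)² + (ad + bc)² = (ac + bd)² + (ad − bc)²:
  53 · 73 = 3869: from (2² + 7²)(3² + 8²), take (2·3 − 7·8, 2·8 + 7·3) = (6 − 56, 16 + 21) = (-50, 37); dropping signs (only squares matter) gives (50, 37); check 50² + 37² = 2500 + 1369 = 3869 ✓.
  Scale by k = 3: (3·50, 3·37) = (150, 111).
Step 4: Order so x ≤ y and verify: 111² + 150² = 12321 + 22500 = 34821 = n. ✓

n = 34821 = 111² + 150² (one valid representation with x ≤ y).


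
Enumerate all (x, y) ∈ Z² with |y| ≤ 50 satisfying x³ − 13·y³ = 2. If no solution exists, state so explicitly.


The equation is x³ - 13y³ = 2. For fixed y, x³ = 13·y³ + 2, so a solution requires the RHS to be a perfect cube.
Strategy: iterate y from -50 to 50, compute RHS = 13·y³ + 2, and check whether it is a (positive or negative) perfect cube.
Check small values of y:
  y = 0: RHS = 2 is not a perfect cube.
  y = 1: RHS = 15 is not a perfect cube.
  y = -1: RHS = -11 is not a perfect cube.
  y = 2: RHS = 106 is not a perfect cube.
  y = -2: RHS = -102 is not a perfect cube.
  y = 3: RHS = 353 is not a perfect cube.
  y = -3: RHS = -349 is not a perfect cube.
Continuing the search up to |y| = 50 finds no solutions either.
No (x, y) in the scanned range satisfies the equation.

No integer solutions with |y| ≤ 50.


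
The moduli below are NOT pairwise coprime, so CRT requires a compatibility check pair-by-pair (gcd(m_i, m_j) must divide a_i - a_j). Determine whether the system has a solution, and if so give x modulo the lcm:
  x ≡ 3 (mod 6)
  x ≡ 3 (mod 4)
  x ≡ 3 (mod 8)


Moduli 6, 4, 8 are not pairwise coprime, so CRT works modulo lcm(m_i) when all pairwise compatibility conditions hold.
Pairwise compatibility: gcd(m_i, m_j) must divide a_i - a_j for every pair.
Merge one congruence at a time:
  Start: x ≡ 3 (mod 6).
  Combine with x ≡ 3 (mod 4): gcd(6, 4) = 2; 3 - 3 = 0, which IS divisible by 2, so compatible.
    Write x = 3 + 6·t and substitute into x ≡ 3 (mod 4): 6·t ≡ 3 − 3 = 0 (mod 4).
    Divide the congruence (and modulus) by g = 2: 3·t ≡ 0 (mod 2).
    Reduce coefficients mod 2: 1·t ≡ 0 (mod 2).
    So t ≡ 0 (mod 2).
    Then x = 3 + 6·0 = 3, valid modulo lcm(6, 4) = 12: x ≡ 3 (mod 12).
  Combine with x ≡ 3 (mod 8): gcd(12, 8) = 4; 3 - 3 = 0, which IS divisible by 4, so compatible.
    Write x = 3 + 12·t and substitute into x ≡ 3 (mod 8): 12·t ≡ 3 − 3 = 0 (mod 8).
    Divide the congruence (and modulus) by g = 4: 3·t ≡ 0 (mod 2).
    Reduce coefficients mod 2: 1·t ≡ 0 (mod 2).
    So t ≡ 0 (mod 2).
    Then x = 3 + 12·0 = 3, valid modulo lcm(12, 8) = 24: x ≡ 3 (mod 24).
Verify: 3 mod 6 = 3, 3 mod 4 = 3, 3 mod 8 = 3.

x ≡ 3 (mod 24).


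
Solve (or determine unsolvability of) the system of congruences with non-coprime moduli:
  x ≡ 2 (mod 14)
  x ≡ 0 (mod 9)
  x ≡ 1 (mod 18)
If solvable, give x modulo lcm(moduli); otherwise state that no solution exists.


Moduli 14, 9, 18 are not pairwise coprime, so CRT works modulo lcm(m_i) when all pairwise compatibility conditions hold.
Pairwise compatibility: gcd(m_i, m_j) must divide a_i - a_j for every pair.
Merge one congruence at a time:
  Start: x ≡ 2 (mod 14).
  Combine with x ≡ 0 (mod 9): gcd(14, 9) = 1; 0 - 2 = -2, which IS divisible by 1, so compatible.
    Write x = 2 + 14·t and substitute into x ≡ 0 (mod 9): 14·t ≡ 0 − 2 = -2 (mod 9).
    Reduce coefficients mod 9: 5·t ≡ 7 (mod 9).
    The inverse of 5 mod 9 is 2 (since 5·2 = 10 = 1·9 + 1), so t ≡ 2·7 = 14 ≡ 5 (mod 9).
    Then x = 2 + 14·5 = 72, valid modulo lcm(14, 9) = 126: x ≡ 72 (mod 126).
  Combine with x ≡ 1 (mod 18): gcd(126, 18) = 18, and 1 - 72 = -71 is NOT divisible by 18.
    ⇒ system is inconsistent (no integer solution).

No solution (the system is inconsistent).


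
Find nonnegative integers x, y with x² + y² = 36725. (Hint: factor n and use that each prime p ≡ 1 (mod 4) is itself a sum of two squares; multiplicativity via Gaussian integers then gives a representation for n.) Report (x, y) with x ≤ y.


Step 1: Factor n = 36725 = 5^2 · 13 · 113.
Step 2: Check the mod-4 condition on each prime factor: 5 ≡ 1 (mod 4), exponent 2; 13 ≡ 1 (mod 4), exponent 1; 113 ≡ 1 (mod 4), exponent 1.
All primes ≡ 3 (mod 4) appear to even exponent (or don't appear), so by the two-squares theorem n IS expressible as a sum of two squares.
Step 3: Build a representation. Group n = k² · m with k = 5 and m = 13 · 113 = 1469 (a product of primes ≡ 1 (mod 4)); a representation of m scales to one of n via (k·x)² + (k·y)² = k²(x² + y²). Each prime p ≡ 1 (mod 4) is itself a sum of two squares; find a² by testing p − a² for a perfect square:
  13: 13 − 1² = 12, 13 − 2² = 9 = 3² ⇒ 13 = 2² + 3².
  113: 113 − 1² = 112, 113 − 2² = 109, 113 − 3² = 104, 113 − 4² = 97, 113 − 5² = 88, 113 − 6² = 77, 113 − 7² = 64 = 8² ⇒ 113 = 7² + 8².
  Combine using the Brahmagupta–Fibonacci identity (a² + b²)(c² + d²) = (ac − bd)² + (ad + bc)² = (ac + bd)² + (ad − bc)²:
  13 · 113 = 1469: from (2² + 3²)(7² + 8²), take (2·7 − 3·8, 2·8 + 3·7) = (14 − 24, 16 + 21) = (-10, 37); dropping signs (only squares matter) gives (10, 37); check 10² + 37² = 100 + 1369 = 1469 ✓.
  Scale by k = 5: (5·10, 5·37) = (50, 185).
Step 4: Order so x ≤ y and verify: 50² + 185² = 2500 + 34225 = 36725 = n. ✓

n = 36725 = 50² + 185² (one valid representation with x ≤ y).


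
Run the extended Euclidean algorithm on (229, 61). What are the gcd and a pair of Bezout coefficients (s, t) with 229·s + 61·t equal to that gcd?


Euclidean algorithm on (229, 61) — divide until remainder is 0:
  229 = 3 · 61 + 46
  61 = 1 · 46 + 15
  46 = 3 · 15 + 1
  15 = 15 · 1 + 0
gcd(229, 61) = 1.
Track Bezout coefficients alongside the remainders: start with r₀ = 229 = a·1 + b·0 (s = 1, t = 0) and r₁ = 61 = a·0 + b·1 (s = 0, t = 1); each new remainder r_{k+1} = r_{k-1} − q_k·r_k inherits s_{k+1} = s_{k-1} − q_k·s_k, t_{k+1} = t_{k-1} − q_k·t_k, so r_k = a·s_k + b·t_k at every step:
  q = 3: r = 46, s = 1 − 3·0 = 1, t = 0 − 3·1 = -3  (check: 229·1 + 61·(-3) = 46)
  q = 1: r = 15, s = 0 − 1·1 = -1, t = 1 − 1·(-3) = 4  (check: 229·(-1) + 61·4 = 15)
  q = 3: r = 1, s = 1 − 3·(-1) = 4, t = -3 − 3·4 = -15  (check: 229·4 + 61·(-15) = 1)
The row with r = 1 (the gcd) gives the Bezout coefficients s = 4, t = -15.
Result: 229 · (4) + 61 · (-15) = 1.

gcd(229, 61) = 1; s = 4, t = -15 (check: 229·4 + 61·(-15) = 1).


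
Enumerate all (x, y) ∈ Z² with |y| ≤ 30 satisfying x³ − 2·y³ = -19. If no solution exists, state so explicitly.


The equation is x³ - 2y³ = -19. For fixed y, x³ = 2·y³ − 19, so a solution requires the RHS to be a perfect cube.
Strategy: iterate y from -30 to 30, compute RHS = 2·y³ − 19, and check whether it is a (positive or negative) perfect cube.
Check small values of y:
  y = 0: RHS = -19 is not a perfect cube.
  y = 1: RHS = -17 is not a perfect cube.
  y = -1: RHS = -21 is not a perfect cube.
  y = 2: RHS = -3 is not a perfect cube.
  y = -2: RHS = -35 is not a perfect cube.
  y = 3: RHS = 35 is not a perfect cube.
  y = -3: RHS = -73 is not a perfect cube.
Continuing the search up to |y| = 30 finds no solutions either.
No (x, y) in the scanned range satisfies the equation.

No integer solutions with |y| ≤ 30.


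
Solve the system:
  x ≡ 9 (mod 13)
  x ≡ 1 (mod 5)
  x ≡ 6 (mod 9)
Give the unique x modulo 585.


Moduli 13, 5, 9 are pairwise coprime; by CRT there is a unique solution modulo M = 13 · 5 · 9 = 585.
Solve pairwise, accumulating the modulus:
  Start with x ≡ 9 (mod 13).
  Combine with x ≡ 1 (mod 5): since gcd(13, 5) = 1, we get a unique residue mod 65.
    Write x = 9 + 13·t and substitute into x ≡ 1 (mod 5): 13·t ≡ 1 − 9 = -8 (mod 5).
    Reduce coefficients mod 5: 3·t ≡ 2 (mod 5).
    The inverse of 3 mod 5 is 2 (since 3·2 = 6 = 1·5 + 1), so t ≡ 2·2 = 4 ≡ 4 (mod 5).
    Then x = 9 + 13·4 = 61, valid modulo lcm(13, 5) = 65: x ≡ 61 (mod 65).
  Combine with x ≡ 6 (mod 9): since gcd(65, 9) = 1, we get a unique residue mod 585.
    Write x = 61 + 65·t and substitute into x ≡ 6 (mod 9): 65·t ≡ 6 − 61 = -55 (mod 9).
    Reduce coefficients mod 9: 2·t ≡ 8 (mod 9).
    The inverse of 2 mod 9 is 5 (since 2·5 = 10 = 1·9 + 1), so t ≡ 5·8 = 40 ≡ 4 (mod 9).
    Then x = 61 + 65·4 = 321, valid modulo lcm(65, 9) = 585: x ≡ 321 (mod 585).
Verify: 321 mod 13 = 9 ✓, 321 mod 5 = 1 ✓, 321 mod 9 = 6 ✓.

x ≡ 321 (mod 585).


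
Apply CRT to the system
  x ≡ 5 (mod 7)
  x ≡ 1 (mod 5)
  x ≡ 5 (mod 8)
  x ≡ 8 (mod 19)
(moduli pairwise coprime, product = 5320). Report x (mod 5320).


Product of moduli M = 7 · 5 · 8 · 19 = 5320.
Merge one congruence at a time:
  Start: x ≡ 5 (mod 7).
  Combine with x ≡ 1 (mod 5); new modulus lcm = 35.
    Write x = 5 + 7·t and substitute into x ≡ 1 (mod 5): 7·t ≡ 1 − 5 = -4 (mod 5).
    Reduce coefficients mod 5: 2·t ≡ 1 (mod 5).
    The inverse of 2 mod 5 is 3 (since 2·3 = 6 = 1·5 + 1), so t ≡ 3·1 = 3 ≡ 3 (mod 5).
    Then x = 5 + 7·3 = 26, valid modulo lcm(7, 5) = 35: x ≡ 26 (mod 35).
  Combine with x ≡ 5 (mod 8); new modulus lcm = 280.
    Write x = 26 + 35·t and substitute into x ≡ 5 (mod 8): 35·t ≡ 5 − 26 = -21 (mod 8).
    Reduce coefficients mod 8: 3·t ≡ 3 (mod 8).
    The inverse of 3 mod 8 is 3 (since 3·3 = 9 = 1·8 + 1), so t ≡ 3·3 = 9 ≡ 1 (mod 8).
    Then x = 26 + 35·1 = 61, valid modulo lcm(35, 8) = 280: x ≡ 61 (mod 280).
  Combine with x ≡ 8 (mod 19); new modulus lcm = 5320.
    Write x = 61 + 280·t and substitute into x ≡ 8 (mod 19): 280·t ≡ 8 − 61 = -53 (mod 19).
    Reduce coefficients mod 19: 14·t ≡ 4 (mod 19).
    The inverse of 14 mod 19 is 15 (since 14·15 = 210 = 11·19 + 1), so t ≡ 15·4 = 60 ≡ 3 (mod 19).
    Then x = 61 + 280·3 = 901, valid modulo lcm(280, 19) = 5320: x ≡ 901 (mod 5320).
Verify against each original: 901 mod 7 = 5, 901 mod 5 = 1, 901 mod 8 = 5, 901 mod 19 = 8.

x ≡ 901 (mod 5320).


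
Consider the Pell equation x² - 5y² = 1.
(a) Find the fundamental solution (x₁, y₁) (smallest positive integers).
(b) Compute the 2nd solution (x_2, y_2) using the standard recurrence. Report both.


Step 1: Find the fundamental solution (x₁, y₁) of x² - 5y² = 1.
  Expand √5 as a continued fraction. a₀ = ⌊√5⌋ = 2; iterate m_{k+1} = d_k·a_k − m_k, d_{k+1} = (5 − m_{k+1}²)/d_k, a_{k+1} = ⌊(a₀ + m_{k+1})/d_{k+1}⌋ (starting m₀ = 0, d₀ = 1), with convergents p_k = a_k·p_{k-1} + p_{k-2}, q_k = a_k·q_{k-1} + q_{k-2} (p₋₁ = 1, q₋₁ = 0):
  k = 0: a₀ = 2; p₀/q₀ = 2/1; p₀² − 5·q₀² = 4 − 5 = -1.
  k = 1: m = 2, d = 1, a = ⌊(2 + 2)/1⌋ = 4; p/q = (4·2 + 1)/(4·1 + 0) = 9/4; p² − 5·q² = 81 − 80 = 1.
  The first convergent with p² − 5·q² = 1 gives the fundamental solution (x₁, y₁) = (9, 4).
Step 2: Apply the recurrence (x_{n+1}, y_{n+1}) = (x₁x_n + 5y₁y_n, x₁y_n + y₁x_n) repeatedly.
  From (x_1, y_1) = (9, 4): x_2 = 9·9 + 5·4·4 = 161; y_2 = 9·4 + 4·9 = 72.
Step 3: Verify x_2² - 5·y_2² = 25921 - 25920 = 1 (should be 1). ✓

(x_1, y_1) = (9, 4); (x_2, y_2) = (161, 72).


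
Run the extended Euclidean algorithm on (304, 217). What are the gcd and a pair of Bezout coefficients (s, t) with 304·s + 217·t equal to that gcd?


Euclidean algorithm on (304, 217) — divide until remainder is 0:
  304 = 1 · 217 + 87
  217 = 2 · 87 + 43
  87 = 2 · 43 + 1
  43 = 43 · 1 + 0
gcd(304, 217) = 1.
Track Bezout coefficients alongside the remainders: start with r₀ = 304 = a·1 + b·0 (s = 1, t = 0) and r₁ = 217 = a·0 + b·1 (s = 0, t = 1); each new remainder r_{k+1} = r_{k-1} − q_k·r_k inherits s_{k+1} = s_{k-1} − q_k·s_k, t_{k+1} = t_{k-1} − q_k·t_k, so r_k = a·s_k + b·t_k at every step:
  q = 1: r = 87, s = 1 − 1·0 = 1, t = 0 − 1·1 = -1  (check: 304·1 + 217·(-1) = 87)
  q = 2: r = 43, s = 0 − 2·1 = -2, t = 1 − 2·(-1) = 3  (check: 304·(-2) + 217·3 = 43)
  q = 2: r = 1, s = 1 − 2·(-2) = 5, t = -1 − 2·3 = -7  (check: 304·5 + 217·(-7) = 1)
The row with r = 1 (the gcd) gives the Bezout coefficients s = 5, t = -7.
Result: 304 · (5) + 217 · (-7) = 1.

gcd(304, 217) = 1; s = 5, t = -7 (check: 304·5 + 217·(-7) = 1).


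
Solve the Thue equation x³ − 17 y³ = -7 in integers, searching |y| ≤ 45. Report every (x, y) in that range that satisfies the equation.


The equation is x³ - 17y³ = -7. For fixed y, x³ = 17·y³ − 7, so a solution requires the RHS to be a perfect cube.
Strategy: iterate y from -45 to 45, compute RHS = 17·y³ − 7, and check whether it is a (positive or negative) perfect cube.
Check small values of y:
  y = 0: RHS = -7 is not a perfect cube.
  y = 1: RHS = 10 is not a perfect cube.
  y = -1: RHS = -24 is not a perfect cube.
  y = 2: RHS = 129 is not a perfect cube.
  y = -2: RHS = -143 is not a perfect cube.
  y = 3: RHS = 452 is not a perfect cube.
  y = -3: RHS = -466 is not a perfect cube.
Continuing the search up to |y| = 45 finds no solutions either.
No (x, y) in the scanned range satisfies the equation.

No integer solutions with |y| ≤ 45.


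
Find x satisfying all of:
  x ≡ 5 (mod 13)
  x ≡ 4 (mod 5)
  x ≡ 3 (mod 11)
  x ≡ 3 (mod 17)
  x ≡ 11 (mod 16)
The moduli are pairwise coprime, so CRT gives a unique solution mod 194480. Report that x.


Product of moduli M = 13 · 5 · 11 · 17 · 16 = 194480.
Merge one congruence at a time:
  Start: x ≡ 5 (mod 13).
  Combine with x ≡ 4 (mod 5); new modulus lcm = 65.
    Write x = 5 + 13·t and substitute into x ≡ 4 (mod 5): 13·t ≡ 4 − 5 = -1 (mod 5).
    Reduce coefficients mod 5: 3·t ≡ 4 (mod 5).
    The inverse of 3 mod 5 is 2 (since 3·2 = 6 = 1·5 + 1), so t ≡ 2·4 = 8 ≡ 3 (mod 5).
    Then x = 5 + 13·3 = 44, valid modulo lcm(13, 5) = 65: x ≡ 44 (mod 65).
  Combine with x ≡ 3 (mod 11); new modulus lcm = 715.
    Write x = 44 + 65·t and substitute into x ≡ 3 (mod 11): 65·t ≡ 3 − 44 = -41 (mod 11).
    Reduce coefficients mod 11: 10·t ≡ 3 (mod 11).
    The inverse of 10 mod 11 is 10 (since 10·10 = 100 = 9·11 + 1), so t ≡ 10·3 = 30 ≡ 8 (mod 11).
    Then x = 44 + 65·8 = 564, valid modulo lcm(65, 11) = 715: x ≡ 564 (mod 715).
  Combine with x ≡ 3 (mod 17); new modulus lcm = 12155.
    Write x = 564 + 715·t and substitute into x ≡ 3 (mod 17): 715·t ≡ 3 − 564 = -561 (mod 17).
    Reduce coefficients mod 17: 1·t ≡ 0 (mod 17).
    So t ≡ 0 (mod 17).
    Then x = 564 + 715·0 = 564, valid modulo lcm(715, 17) = 12155: x ≡ 564 (mod 12155).
  Combine with x ≡ 11 (mod 16); new modulus lcm = 194480.
    Write x = 564 + 12155·t and substitute into x ≡ 11 (mod 16): 12155·t ≡ 11 − 564 = -553 (mod 16).
    Reduce coefficients mod 16: 11·t ≡ 7 (mod 16).
    The inverse of 11 mod 16 is 3 (since 11·3 = 33 = 2·16 + 1), so t ≡ 3·7 = 21 ≡ 5 (mod 16).
    Then x = 564 + 12155·5 = 61339, valid modulo lcm(12155, 16) = 194480: x ≡ 61339 (mod 194480).
Verify against each original: 61339 mod 13 = 5, 61339 mod 5 = 4, 61339 mod 11 = 3, 61339 mod 17 = 3, 61339 mod 16 = 11.

x ≡ 61339 (mod 194480).


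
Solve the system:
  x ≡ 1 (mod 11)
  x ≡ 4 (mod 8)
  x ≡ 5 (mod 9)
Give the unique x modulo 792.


Moduli 11, 8, 9 are pairwise coprime; by CRT there is a unique solution modulo M = 11 · 8 · 9 = 792.
Solve pairwise, accumulating the modulus:
  Start with x ≡ 1 (mod 11).
  Combine with x ≡ 4 (mod 8): since gcd(11, 8) = 1, we get a unique residue mod 88.
    Write x = 1 + 11·t and substitute into x ≡ 4 (mod 8): 11·t ≡ 4 − 1 = 3 (mod 8).
    Reduce coefficients mod 8: 3·t ≡ 3 (mod 8).
    The inverse of 3 mod 8 is 3 (since 3·3 = 9 = 1·8 + 1), so t ≡ 3·3 = 9 ≡ 1 (mod 8).
    Then x = 1 + 11·1 = 12, valid modulo lcm(11, 8) = 88: x ≡ 12 (mod 88).
  Combine with x ≡ 5 (mod 9): since gcd(88, 9) = 1, we get a unique residue mod 792.
    Write x = 12 + 88·t and substitute into x ≡ 5 (mod 9): 88·t ≡ 5 − 12 = -7 (mod 9).
    Reduce coefficients mod 9: 7·t ≡ 2 (mod 9).
    The inverse of 7 mod 9 is 4 (since 7·4 = 28 = 3·9 + 1), so t ≡ 4·2 = 8 ≡ 8 (mod 9).
    Then x = 12 + 88·8 = 716, valid modulo lcm(88, 9) = 792: x ≡ 716 (mod 792).
Verify: 716 mod 11 = 1 ✓, 716 mod 8 = 4 ✓, 716 mod 9 = 5 ✓.

x ≡ 716 (mod 792).


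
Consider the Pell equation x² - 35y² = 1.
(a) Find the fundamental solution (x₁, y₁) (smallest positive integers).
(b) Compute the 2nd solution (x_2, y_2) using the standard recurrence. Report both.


Step 1: Find the fundamental solution (x₁, y₁) of x² - 35y² = 1.
  Expand √35 as a continued fraction. a₀ = ⌊√35⌋ = 5; iterate m_{k+1} = d_k·a_k − m_k, d_{k+1} = (35 − m_{k+1}²)/d_k, a_{k+1} = ⌊(a₀ + m_{k+1})/d_{k+1}⌋ (starting m₀ = 0, d₀ = 1), with convergents p_k = a_k·p_{k-1} + p_{k-2}, q_k = a_k·q_{k-1} + q_{k-2} (p₋₁ = 1, q₋₁ = 0):
  k = 0: a₀ = 5; p₀/q₀ = 5/1; p₀² − 35·q₀² = 25 − 35 = -10.
  k = 1: m = 5, d = 10, a = ⌊(5 + 5)/10⌋ = 1; p/q = (1·5 + 1)/(1·1 + 0) = 6/1; p² − 35·q² = 36 − 35 = 1.
  The first convergent with p² − 35·q² = 1 gives the fundamental solution (x₁, y₁) = (6, 1).
Step 2: Apply the recurrence (x_{n+1}, y_{n+1}) = (x₁x_n + 35y₁y_n, x₁y_n + y₁x_n) repeatedly.
  From (x_1, y_1) = (6, 1): x_2 = 6·6 + 35·1·1 = 71; y_2 = 6·1 + 1·6 = 12.
Step 3: Verify x_2² - 35·y_2² = 5041 - 5040 = 1 (should be 1). ✓

(x_1, y_1) = (6, 1); (x_2, y_2) = (71, 12).


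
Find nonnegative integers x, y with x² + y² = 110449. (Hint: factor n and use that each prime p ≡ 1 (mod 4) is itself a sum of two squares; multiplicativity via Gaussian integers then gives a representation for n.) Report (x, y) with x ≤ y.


Step 1: Factor n = 110449 = 17 · 73 · 89.
Step 2: Check the mod-4 condition on each prime factor: 17 ≡ 1 (mod 4), exponent 1; 73 ≡ 1 (mod 4), exponent 1; 89 ≡ 1 (mod 4), exponent 1.
All primes ≡ 3 (mod 4) appear to even exponent (or don't appear), so by the two-squares theorem n IS expressible as a sum of two squares.
Step 3: Build a representation. Here n = 17 · 73 · 89 is a product of primes ≡ 1 (mod 4). Each prime p ≡ 1 (mod 4) is itself a sum of two squares; find a² by testing p − a² for a perfect square:
  17: 17 − 1² = 16 = 4² ⇒ 17 = 1² + 4².
  73: 73 − 1² = 72, 73 − 2² = 69, 73 − 3² = 64 = 8² ⇒ 73 = 3² + 8².
  89: 89 − 1² = 88, 89 − 2² = 85, 89 − 3² = 80, 89 − 4² = 73, 89 − 5² = 64 = 8² ⇒ 89 = 5² + 8².
  Combine using the Brahmagupta–Fibonacci identity (a² + b²)(c² + d²) = (ac − bd)² + (ad + bc)² = (ac + bd)² + (ad − bc)²:
  17 · 73 = 1241: from (1² + 4²)(3² + 8²), take (1·3 − 4·8, 1·8 + 4·3) = (3 − 32, 8 + 12) = (-29, 20); dropping signs (only squares matter) gives (29, 20); check 29² + 20² = 841 + 400 = 1241 ✓.
  1241 · 89 = 110449: from (29² + 20²)(5² + 8²), take (29·5 − 20·8, 29·8 + 20·5) = (145 − 160, 232 + 100) = (-15, 332); dropping signs (only squares matter) gives (15, 332); check 15² + 332² = 225 + 110224 = 110449 ✓.
Step 4: Order so x ≤ y and verify: 15² + 332² = 225 + 110224 = 110449 = n. ✓

n = 110449 = 15² + 332² (one valid representation with x ≤ y).


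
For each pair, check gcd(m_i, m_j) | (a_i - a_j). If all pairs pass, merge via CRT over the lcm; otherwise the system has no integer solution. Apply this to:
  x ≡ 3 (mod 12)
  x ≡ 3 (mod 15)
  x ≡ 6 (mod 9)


Moduli 12, 15, 9 are not pairwise coprime, so CRT works modulo lcm(m_i) when all pairwise compatibility conditions hold.
Pairwise compatibility: gcd(m_i, m_j) must divide a_i - a_j for every pair.
Merge one congruence at a time:
  Start: x ≡ 3 (mod 12).
  Combine with x ≡ 3 (mod 15): gcd(12, 15) = 3; 3 - 3 = 0, which IS divisible by 3, so compatible.
    Write x = 3 + 12·t and substitute into x ≡ 3 (mod 15): 12·t ≡ 3 − 3 = 0 (mod 15).
    Divide the congruence (and modulus) by g = 3: 4·t ≡ 0 (mod 5).
    The inverse of 4 mod 5 is 4 (since 4·4 = 16 = 3·5 + 1), so t ≡ 4·0 = 0 ≡ 0 (mod 5).
    Then x = 3 + 12·0 = 3, valid modulo lcm(12, 15) = 60: x ≡ 3 (mod 60).
  Combine with x ≡ 6 (mod 9): gcd(60, 9) = 3; 6 - 3 = 3, which IS divisible by 3, so compatible.
    Write x = 3 + 60·t and substitute into x ≡ 6 (mod 9): 60·t ≡ 6 − 3 = 3 (mod 9).
    Divide the congruence (and modulus) by g = 3: 20·t ≡ 1 (mod 3).
    Reduce coefficients mod 3: 2·t ≡ 1 (mod 3).
    The inverse of 2 mod 3 is 2 (since 2·2 = 4 = 1·3 + 1), so t ≡ 2·1 = 2 ≡ 2 (mod 3).
    Then x = 3 + 60·2 = 123, valid modulo lcm(60, 9) = 180: x ≡ 123 (mod 180).
Verify: 123 mod 12 = 3, 123 mod 15 = 3, 123 mod 9 = 6.

x ≡ 123 (mod 180).


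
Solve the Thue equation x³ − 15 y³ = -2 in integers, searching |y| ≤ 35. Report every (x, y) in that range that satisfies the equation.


The equation is x³ - 15y³ = -2. For fixed y, x³ = 15·y³ − 2, so a solution requires the RHS to be a perfect cube.
Strategy: iterate y from -35 to 35, compute RHS = 15·y³ − 2, and check whether it is a (positive or negative) perfect cube.
Check small values of y:
  y = 0: RHS = -2 is not a perfect cube.
  y = 1: RHS = 13 is not a perfect cube.
  y = -1: RHS = -17 is not a perfect cube.
  y = 2: RHS = 118 is not a perfect cube.
  y = -2: RHS = -122 is not a perfect cube.
  y = 3: RHS = 403 is not a perfect cube.
  y = -3: RHS = -407 is not a perfect cube.
Continuing the search up to |y| = 35 finds no solutions either.
No (x, y) in the scanned range satisfies the equation.

No integer solutions with |y| ≤ 35.
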